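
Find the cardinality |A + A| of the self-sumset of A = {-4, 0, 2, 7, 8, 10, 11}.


A + A = {a + a' : a, a' ∈ A}; |A| = 7.
General bounds: 2|A| - 1 ≤ |A + A| ≤ |A|(|A|+1)/2, i.e. 13 ≤ |A + A| ≤ 28.
Lower bound 2|A|-1 is attained iff A is an arithmetic progression.
Enumerate sums a + a' for a ≤ a' (symmetric, so this suffices):
a = -4: -4+-4=-8, -4+0=-4, -4+2=-2, -4+7=3, -4+8=4, -4+10=6, -4+11=7
a = 0: 0+0=0, 0+2=2, 0+7=7, 0+8=8, 0+10=10, 0+11=11
a = 2: 2+2=4, 2+7=9, 2+8=10, 2+10=12, 2+11=13
a = 7: 7+7=14, 7+8=15, 7+10=17, 7+11=18
a = 8: 8+8=16, 8+10=18, 8+11=19
a = 10: 10+10=20, 10+11=21
a = 11: 11+11=22
Distinct sums: {-8, -4, -2, 0, 2, 3, 4, 6, 7, 8, 9, 10, 11, 12, 13, 14, 15, 16, 17, 18, 19, 20, 21, 22}
|A + A| = 24

|A + A| = 24


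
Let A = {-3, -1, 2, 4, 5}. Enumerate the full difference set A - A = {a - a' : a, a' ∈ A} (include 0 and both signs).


A - A = {a - a' : a, a' ∈ A}.
Compute a - a' for each ordered pair (a, a'):
a = -3: -3--3=0, -3--1=-2, -3-2=-5, -3-4=-7, -3-5=-8
a = -1: -1--3=2, -1--1=0, -1-2=-3, -1-4=-5, -1-5=-6
a = 2: 2--3=5, 2--1=3, 2-2=0, 2-4=-2, 2-5=-3
a = 4: 4--3=7, 4--1=5, 4-2=2, 4-4=0, 4-5=-1
a = 5: 5--3=8, 5--1=6, 5-2=3, 5-4=1, 5-5=0
Collecting distinct values (and noting 0 appears from a-a):
A - A = {-8, -7, -6, -5, -3, -2, -1, 0, 1, 2, 3, 5, 6, 7, 8}
|A - A| = 15

A - A = {-8, -7, -6, -5, -3, -2, -1, 0, 1, 2, 3, 5, 6, 7, 8}


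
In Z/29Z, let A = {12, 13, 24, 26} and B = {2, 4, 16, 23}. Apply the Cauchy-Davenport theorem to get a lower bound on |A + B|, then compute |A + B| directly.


Cauchy-Davenport: |A + B| ≥ min(p, |A| + |B| - 1) for A, B nonempty in Z/pZ.
|A| = 4, |B| = 4, p = 29.
CD lower bound = min(29, 4 + 4 - 1) = min(29, 7) = 7.
Compute A + B mod 29 directly:
a = 12: 12+2=14, 12+4=16, 12+16=28, 12+23=6
a = 13: 13+2=15, 13+4=17, 13+16=0, 13+23=7
a = 24: 24+2=26, 24+4=28, 24+16=11, 24+23=18
a = 26: 26+2=28, 26+4=1, 26+16=13, 26+23=20
A + B = {0, 1, 6, 7, 11, 13, 14, 15, 16, 17, 18, 20, 26, 28}, so |A + B| = 14.
Verify: 14 ≥ 7? Yes ✓.

CD lower bound = 7, actual |A + B| = 14.


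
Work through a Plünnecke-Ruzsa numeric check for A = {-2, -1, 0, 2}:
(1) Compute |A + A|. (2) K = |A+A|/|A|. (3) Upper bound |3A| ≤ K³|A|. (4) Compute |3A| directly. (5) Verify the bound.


|A| = 4.
Step 1: Compute A + A by enumerating all 16 pairs.
A + A = {-4, -3, -2, -1, 0, 1, 2, 4}, so |A + A| = 8.
Step 2: Doubling constant K = |A + A|/|A| = 8/4 = 8/4 ≈ 2.0000.
Step 3: Plünnecke-Ruzsa gives |3A| ≤ K³·|A| = (2.0000)³ · 4 ≈ 32.0000.
Step 4: Compute 3A = A + A + A directly by enumerating all triples (a,b,c) ∈ A³; |3A| = 12.
Step 5: Check 12 ≤ 32.0000? Yes ✓.

K = 8/4, Plünnecke-Ruzsa bound K³|A| ≈ 32.0000, |3A| = 12, inequality holds.


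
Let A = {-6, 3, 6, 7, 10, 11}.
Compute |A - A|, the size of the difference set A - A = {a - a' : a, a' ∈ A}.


A - A = {a - a' : a, a' ∈ A}; |A| = 6.
Bounds: 2|A|-1 ≤ |A - A| ≤ |A|² - |A| + 1, i.e. 11 ≤ |A - A| ≤ 31.
Note: 0 ∈ A - A always (from a - a). The set is symmetric: if d ∈ A - A then -d ∈ A - A.
Enumerate nonzero differences d = a - a' with a > a' (then include -d):
Positive differences: {1, 3, 4, 5, 7, 8, 9, 12, 13, 16, 17}
Full difference set: {0} ∪ (positive diffs) ∪ (negative diffs).
|A - A| = 1 + 2·11 = 23 (matches direct enumeration: 23).

|A - A| = 23


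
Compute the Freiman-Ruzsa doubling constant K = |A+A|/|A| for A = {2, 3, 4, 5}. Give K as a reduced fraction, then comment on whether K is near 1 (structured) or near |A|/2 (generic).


|A| = 4.
Compute A + A by enumerating all 16 pairs.
A + A = {4, 5, 6, 7, 8, 9, 10}, so |A + A| = 7.
K = |A + A| / |A| = 7/4 (already in lowest terms) ≈ 1.7500.
Reference: AP of size 4 gives K = 7/4 ≈ 1.7500; a fully generic set of size 4 gives K ≈ 2.5000.

|A| = 4, |A + A| = 7, K = 7/4.


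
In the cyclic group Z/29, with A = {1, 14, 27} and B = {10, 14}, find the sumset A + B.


Work in Z/29Z: reduce every sum a + b modulo 29.
Enumerate all 6 pairs:
a = 1: 1+10=11, 1+14=15
a = 14: 14+10=24, 14+14=28
a = 27: 27+10=8, 27+14=12
Distinct residues collected: {8, 11, 12, 15, 24, 28}
|A + B| = 6 (out of 29 total residues).

A + B = {8, 11, 12, 15, 24, 28}


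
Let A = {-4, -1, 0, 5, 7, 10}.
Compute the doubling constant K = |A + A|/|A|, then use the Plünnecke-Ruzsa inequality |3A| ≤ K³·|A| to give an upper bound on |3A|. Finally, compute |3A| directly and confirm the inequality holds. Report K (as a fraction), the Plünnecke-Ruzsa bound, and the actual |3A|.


|A| = 6.
Step 1: Compute A + A by enumerating all 36 pairs.
A + A = {-8, -5, -4, -2, -1, 0, 1, 3, 4, 5, 6, 7, 9, 10, 12, 14, 15, 17, 20}, so |A + A| = 19.
Step 2: Doubling constant K = |A + A|/|A| = 19/6 = 19/6 ≈ 3.1667.
Step 3: Plünnecke-Ruzsa gives |3A| ≤ K³·|A| = (3.1667)³ · 6 ≈ 190.5278.
Step 4: Compute 3A = A + A + A directly by enumerating all triples (a,b,c) ∈ A³; |3A| = 35.
Step 5: Check 35 ≤ 190.5278? Yes ✓.

K = 19/6, Plünnecke-Ruzsa bound K³|A| ≈ 190.5278, |3A| = 35, inequality holds.


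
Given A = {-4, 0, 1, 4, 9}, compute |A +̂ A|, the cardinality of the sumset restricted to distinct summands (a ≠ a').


Restricted sumset: A +̂ A = {a + a' : a ∈ A, a' ∈ A, a ≠ a'}.
Equivalently, take A + A and drop any sum 2a that is achievable ONLY as a + a for a ∈ A (i.e. sums representable only with equal summands).
Enumerate pairs (a, a') with a < a' (symmetric, so each unordered pair gives one sum; this covers all a ≠ a'):
  -4 + 0 = -4
  -4 + 1 = -3
  -4 + 4 = 0
  -4 + 9 = 5
  0 + 1 = 1
  0 + 4 = 4
  0 + 9 = 9
  1 + 4 = 5
  1 + 9 = 10
  4 + 9 = 13
Collected distinct sums: {-4, -3, 0, 1, 4, 5, 9, 10, 13}
|A +̂ A| = 9
(Reference bound: |A +̂ A| ≥ 2|A| - 3 for |A| ≥ 2, with |A| = 5 giving ≥ 7.)

|A +̂ A| = 9


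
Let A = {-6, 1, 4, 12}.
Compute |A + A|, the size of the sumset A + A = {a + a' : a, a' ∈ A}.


A + A = {a + a' : a, a' ∈ A}; |A| = 4.
General bounds: 2|A| - 1 ≤ |A + A| ≤ |A|(|A|+1)/2, i.e. 7 ≤ |A + A| ≤ 10.
Lower bound 2|A|-1 is attained iff A is an arithmetic progression.
Enumerate sums a + a' for a ≤ a' (symmetric, so this suffices):
a = -6: -6+-6=-12, -6+1=-5, -6+4=-2, -6+12=6
a = 1: 1+1=2, 1+4=5, 1+12=13
a = 4: 4+4=8, 4+12=16
a = 12: 12+12=24
Distinct sums: {-12, -5, -2, 2, 5, 6, 8, 13, 16, 24}
|A + A| = 10

|A + A| = 10


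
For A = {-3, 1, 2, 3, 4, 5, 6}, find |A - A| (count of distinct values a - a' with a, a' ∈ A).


A - A = {a - a' : a, a' ∈ A}; |A| = 7.
Bounds: 2|A|-1 ≤ |A - A| ≤ |A|² - |A| + 1, i.e. 13 ≤ |A - A| ≤ 43.
Note: 0 ∈ A - A always (from a - a). The set is symmetric: if d ∈ A - A then -d ∈ A - A.
Enumerate nonzero differences d = a - a' with a > a' (then include -d):
Positive differences: {1, 2, 3, 4, 5, 6, 7, 8, 9}
Full difference set: {0} ∪ (positive diffs) ∪ (negative diffs).
|A - A| = 1 + 2·9 = 19 (matches direct enumeration: 19).

|A - A| = 19


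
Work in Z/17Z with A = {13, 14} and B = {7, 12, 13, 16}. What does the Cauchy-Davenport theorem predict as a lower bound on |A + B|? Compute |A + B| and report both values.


Cauchy-Davenport: |A + B| ≥ min(p, |A| + |B| - 1) for A, B nonempty in Z/pZ.
|A| = 2, |B| = 4, p = 17.
CD lower bound = min(17, 2 + 4 - 1) = min(17, 5) = 5.
Compute A + B mod 17 directly:
a = 13: 13+7=3, 13+12=8, 13+13=9, 13+16=12
a = 14: 14+7=4, 14+12=9, 14+13=10, 14+16=13
A + B = {3, 4, 8, 9, 10, 12, 13}, so |A + B| = 7.
Verify: 7 ≥ 5? Yes ✓.

CD lower bound = 5, actual |A + B| = 7.


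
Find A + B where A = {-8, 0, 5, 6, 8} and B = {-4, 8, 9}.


A + B = {a + b : a ∈ A, b ∈ B}.
Enumerate all |A|·|B| = 5·3 = 15 pairs (a, b) and collect distinct sums.
a = -8: -8+-4=-12, -8+8=0, -8+9=1
a = 0: 0+-4=-4, 0+8=8, 0+9=9
a = 5: 5+-4=1, 5+8=13, 5+9=14
a = 6: 6+-4=2, 6+8=14, 6+9=15
a = 8: 8+-4=4, 8+8=16, 8+9=17
Collecting distinct sums: A + B = {-12, -4, 0, 1, 2, 4, 8, 9, 13, 14, 15, 16, 17}
|A + B| = 13

A + B = {-12, -4, 0, 1, 2, 4, 8, 9, 13, 14, 15, 16, 17}


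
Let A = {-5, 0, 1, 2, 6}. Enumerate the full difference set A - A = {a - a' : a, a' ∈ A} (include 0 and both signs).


A - A = {a - a' : a, a' ∈ A}.
Compute a - a' for each ordered pair (a, a'):
a = -5: -5--5=0, -5-0=-5, -5-1=-6, -5-2=-7, -5-6=-11
a = 0: 0--5=5, 0-0=0, 0-1=-1, 0-2=-2, 0-6=-6
a = 1: 1--5=6, 1-0=1, 1-1=0, 1-2=-1, 1-6=-5
a = 2: 2--5=7, 2-0=2, 2-1=1, 2-2=0, 2-6=-4
a = 6: 6--5=11, 6-0=6, 6-1=5, 6-2=4, 6-6=0
Collecting distinct values (and noting 0 appears from a-a):
A - A = {-11, -7, -6, -5, -4, -2, -1, 0, 1, 2, 4, 5, 6, 7, 11}
|A - A| = 15

A - A = {-11, -7, -6, -5, -4, -2, -1, 0, 1, 2, 4, 5, 6, 7, 11}


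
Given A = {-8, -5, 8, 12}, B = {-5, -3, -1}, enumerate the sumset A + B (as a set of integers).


A + B = {a + b : a ∈ A, b ∈ B}.
Enumerate all |A|·|B| = 4·3 = 12 pairs (a, b) and collect distinct sums.
a = -8: -8+-5=-13, -8+-3=-11, -8+-1=-9
a = -5: -5+-5=-10, -5+-3=-8, -5+-1=-6
a = 8: 8+-5=3, 8+-3=5, 8+-1=7
a = 12: 12+-5=7, 12+-3=9, 12+-1=11
Collecting distinct sums: A + B = {-13, -11, -10, -9, -8, -6, 3, 5, 7, 9, 11}
|A + B| = 11

A + B = {-13, -11, -10, -9, -8, -6, 3, 5, 7, 9, 11}


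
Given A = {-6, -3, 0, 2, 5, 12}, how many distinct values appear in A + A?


A + A = {a + a' : a, a' ∈ A}; |A| = 6.
General bounds: 2|A| - 1 ≤ |A + A| ≤ |A|(|A|+1)/2, i.e. 11 ≤ |A + A| ≤ 21.
Lower bound 2|A|-1 is attained iff A is an arithmetic progression.
Enumerate sums a + a' for a ≤ a' (symmetric, so this suffices):
a = -6: -6+-6=-12, -6+-3=-9, -6+0=-6, -6+2=-4, -6+5=-1, -6+12=6
a = -3: -3+-3=-6, -3+0=-3, -3+2=-1, -3+5=2, -3+12=9
a = 0: 0+0=0, 0+2=2, 0+5=5, 0+12=12
a = 2: 2+2=4, 2+5=7, 2+12=14
a = 5: 5+5=10, 5+12=17
a = 12: 12+12=24
Distinct sums: {-12, -9, -6, -4, -3, -1, 0, 2, 4, 5, 6, 7, 9, 10, 12, 14, 17, 24}
|A + A| = 18

|A + A| = 18


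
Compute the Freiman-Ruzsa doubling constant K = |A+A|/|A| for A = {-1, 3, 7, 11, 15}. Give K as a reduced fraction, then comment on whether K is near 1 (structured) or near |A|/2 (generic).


|A| = 5.
Compute A + A by enumerating all 25 pairs.
A + A = {-2, 2, 6, 10, 14, 18, 22, 26, 30}, so |A + A| = 9.
K = |A + A| / |A| = 9/5 (already in lowest terms) ≈ 1.8000.
Reference: AP of size 5 gives K = 9/5 ≈ 1.8000; a fully generic set of size 5 gives K ≈ 3.0000.

|A| = 5, |A + A| = 9, K = 9/5.


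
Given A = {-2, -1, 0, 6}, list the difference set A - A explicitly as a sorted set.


A - A = {a - a' : a, a' ∈ A}.
Compute a - a' for each ordered pair (a, a'):
a = -2: -2--2=0, -2--1=-1, -2-0=-2, -2-6=-8
a = -1: -1--2=1, -1--1=0, -1-0=-1, -1-6=-7
a = 0: 0--2=2, 0--1=1, 0-0=0, 0-6=-6
a = 6: 6--2=8, 6--1=7, 6-0=6, 6-6=0
Collecting distinct values (and noting 0 appears from a-a):
A - A = {-8, -7, -6, -2, -1, 0, 1, 2, 6, 7, 8}
|A - A| = 11

A - A = {-8, -7, -6, -2, -1, 0, 1, 2, 6, 7, 8}


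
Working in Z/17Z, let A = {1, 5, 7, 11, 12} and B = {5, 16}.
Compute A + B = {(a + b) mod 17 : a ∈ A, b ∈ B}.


Work in Z/17Z: reduce every sum a + b modulo 17.
Enumerate all 10 pairs:
a = 1: 1+5=6, 1+16=0
a = 5: 5+5=10, 5+16=4
a = 7: 7+5=12, 7+16=6
a = 11: 11+5=16, 11+16=10
a = 12: 12+5=0, 12+16=11
Distinct residues collected: {0, 4, 6, 10, 11, 12, 16}
|A + B| = 7 (out of 17 total residues).

A + B = {0, 4, 6, 10, 11, 12, 16}


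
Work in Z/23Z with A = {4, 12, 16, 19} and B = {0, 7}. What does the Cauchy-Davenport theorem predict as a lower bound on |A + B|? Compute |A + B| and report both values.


Cauchy-Davenport: |A + B| ≥ min(p, |A| + |B| - 1) for A, B nonempty in Z/pZ.
|A| = 4, |B| = 2, p = 23.
CD lower bound = min(23, 4 + 2 - 1) = min(23, 5) = 5.
Compute A + B mod 23 directly:
a = 4: 4+0=4, 4+7=11
a = 12: 12+0=12, 12+7=19
a = 16: 16+0=16, 16+7=0
a = 19: 19+0=19, 19+7=3
A + B = {0, 3, 4, 11, 12, 16, 19}, so |A + B| = 7.
Verify: 7 ≥ 5? Yes ✓.

CD lower bound = 5, actual |A + B| = 7.


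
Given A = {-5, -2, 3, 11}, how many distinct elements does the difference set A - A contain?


A - A = {a - a' : a, a' ∈ A}; |A| = 4.
Bounds: 2|A|-1 ≤ |A - A| ≤ |A|² - |A| + 1, i.e. 7 ≤ |A - A| ≤ 13.
Note: 0 ∈ A - A always (from a - a). The set is symmetric: if d ∈ A - A then -d ∈ A - A.
Enumerate nonzero differences d = a - a' with a > a' (then include -d):
Positive differences: {3, 5, 8, 13, 16}
Full difference set: {0} ∪ (positive diffs) ∪ (negative diffs).
|A - A| = 1 + 2·5 = 11 (matches direct enumeration: 11).

|A - A| = 11


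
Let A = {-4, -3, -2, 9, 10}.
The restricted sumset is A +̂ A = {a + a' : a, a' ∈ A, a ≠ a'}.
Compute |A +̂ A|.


Restricted sumset: A +̂ A = {a + a' : a ∈ A, a' ∈ A, a ≠ a'}.
Equivalently, take A + A and drop any sum 2a that is achievable ONLY as a + a for a ∈ A (i.e. sums representable only with equal summands).
Enumerate pairs (a, a') with a < a' (symmetric, so each unordered pair gives one sum; this covers all a ≠ a'):
  -4 + -3 = -7
  -4 + -2 = -6
  -4 + 9 = 5
  -4 + 10 = 6
  -3 + -2 = -5
  -3 + 9 = 6
  -3 + 10 = 7
  -2 + 9 = 7
  -2 + 10 = 8
  9 + 10 = 19
Collected distinct sums: {-7, -6, -5, 5, 6, 7, 8, 19}
|A +̂ A| = 8
(Reference bound: |A +̂ A| ≥ 2|A| - 3 for |A| ≥ 2, with |A| = 5 giving ≥ 7.)

|A +̂ A| = 8


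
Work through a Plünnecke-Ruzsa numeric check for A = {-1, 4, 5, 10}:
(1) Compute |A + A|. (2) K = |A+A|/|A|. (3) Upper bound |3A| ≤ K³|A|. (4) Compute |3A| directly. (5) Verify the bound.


|A| = 4.
Step 1: Compute A + A by enumerating all 16 pairs.
A + A = {-2, 3, 4, 8, 9, 10, 14, 15, 20}, so |A + A| = 9.
Step 2: Doubling constant K = |A + A|/|A| = 9/4 = 9/4 ≈ 2.2500.
Step 3: Plünnecke-Ruzsa gives |3A| ≤ K³·|A| = (2.2500)³ · 4 ≈ 45.5625.
Step 4: Compute 3A = A + A + A directly by enumerating all triples (a,b,c) ∈ A³; |3A| = 16.
Step 5: Check 16 ≤ 45.5625? Yes ✓.

K = 9/4, Plünnecke-Ruzsa bound K³|A| ≈ 45.5625, |3A| = 16, inequality holds.


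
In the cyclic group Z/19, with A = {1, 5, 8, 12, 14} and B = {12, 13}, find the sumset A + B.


Work in Z/19Z: reduce every sum a + b modulo 19.
Enumerate all 10 pairs:
a = 1: 1+12=13, 1+13=14
a = 5: 5+12=17, 5+13=18
a = 8: 8+12=1, 8+13=2
a = 12: 12+12=5, 12+13=6
a = 14: 14+12=7, 14+13=8
Distinct residues collected: {1, 2, 5, 6, 7, 8, 13, 14, 17, 18}
|A + B| = 10 (out of 19 total residues).

A + B = {1, 2, 5, 6, 7, 8, 13, 14, 17, 18}


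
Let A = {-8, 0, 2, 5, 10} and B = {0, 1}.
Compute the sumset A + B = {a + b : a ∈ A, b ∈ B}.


A + B = {a + b : a ∈ A, b ∈ B}.
Enumerate all |A|·|B| = 5·2 = 10 pairs (a, b) and collect distinct sums.
a = -8: -8+0=-8, -8+1=-7
a = 0: 0+0=0, 0+1=1
a = 2: 2+0=2, 2+1=3
a = 5: 5+0=5, 5+1=6
a = 10: 10+0=10, 10+1=11
Collecting distinct sums: A + B = {-8, -7, 0, 1, 2, 3, 5, 6, 10, 11}
|A + B| = 10

A + B = {-8, -7, 0, 1, 2, 3, 5, 6, 10, 11}


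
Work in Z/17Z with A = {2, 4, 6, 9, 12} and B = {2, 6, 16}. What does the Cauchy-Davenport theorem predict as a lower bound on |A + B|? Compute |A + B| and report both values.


Cauchy-Davenport: |A + B| ≥ min(p, |A| + |B| - 1) for A, B nonempty in Z/pZ.
|A| = 5, |B| = 3, p = 17.
CD lower bound = min(17, 5 + 3 - 1) = min(17, 7) = 7.
Compute A + B mod 17 directly:
a = 2: 2+2=4, 2+6=8, 2+16=1
a = 4: 4+2=6, 4+6=10, 4+16=3
a = 6: 6+2=8, 6+6=12, 6+16=5
a = 9: 9+2=11, 9+6=15, 9+16=8
a = 12: 12+2=14, 12+6=1, 12+16=11
A + B = {1, 3, 4, 5, 6, 8, 10, 11, 12, 14, 15}, so |A + B| = 11.
Verify: 11 ≥ 7? Yes ✓.

CD lower bound = 7, actual |A + B| = 11.


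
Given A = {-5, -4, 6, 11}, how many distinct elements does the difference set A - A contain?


A - A = {a - a' : a, a' ∈ A}; |A| = 4.
Bounds: 2|A|-1 ≤ |A - A| ≤ |A|² - |A| + 1, i.e. 7 ≤ |A - A| ≤ 13.
Note: 0 ∈ A - A always (from a - a). The set is symmetric: if d ∈ A - A then -d ∈ A - A.
Enumerate nonzero differences d = a - a' with a > a' (then include -d):
Positive differences: {1, 5, 10, 11, 15, 16}
Full difference set: {0} ∪ (positive diffs) ∪ (negative diffs).
|A - A| = 1 + 2·6 = 13 (matches direct enumeration: 13).

|A - A| = 13


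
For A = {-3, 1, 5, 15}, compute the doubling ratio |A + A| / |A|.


|A| = 4.
Compute A + A by enumerating all 16 pairs.
A + A = {-6, -2, 2, 6, 10, 12, 16, 20, 30}, so |A + A| = 9.
K = |A + A| / |A| = 9/4 (already in lowest terms) ≈ 2.2500.
Reference: AP of size 4 gives K = 7/4 ≈ 1.7500; a fully generic set of size 4 gives K ≈ 2.5000.

|A| = 4, |A + A| = 9, K = 9/4.


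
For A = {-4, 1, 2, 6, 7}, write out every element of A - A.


A - A = {a - a' : a, a' ∈ A}.
Compute a - a' for each ordered pair (a, a'):
a = -4: -4--4=0, -4-1=-5, -4-2=-6, -4-6=-10, -4-7=-11
a = 1: 1--4=5, 1-1=0, 1-2=-1, 1-6=-5, 1-7=-6
a = 2: 2--4=6, 2-1=1, 2-2=0, 2-6=-4, 2-7=-5
a = 6: 6--4=10, 6-1=5, 6-2=4, 6-6=0, 6-7=-1
a = 7: 7--4=11, 7-1=6, 7-2=5, 7-6=1, 7-7=0
Collecting distinct values (and noting 0 appears from a-a):
A - A = {-11, -10, -6, -5, -4, -1, 0, 1, 4, 5, 6, 10, 11}
|A - A| = 13

A - A = {-11, -10, -6, -5, -4, -1, 0, 1, 4, 5, 6, 10, 11}


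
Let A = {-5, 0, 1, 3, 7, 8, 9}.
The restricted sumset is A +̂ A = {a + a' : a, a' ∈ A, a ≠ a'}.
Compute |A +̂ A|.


Restricted sumset: A +̂ A = {a + a' : a ∈ A, a' ∈ A, a ≠ a'}.
Equivalently, take A + A and drop any sum 2a that is achievable ONLY as a + a for a ∈ A (i.e. sums representable only with equal summands).
Enumerate pairs (a, a') with a < a' (symmetric, so each unordered pair gives one sum; this covers all a ≠ a'):
  -5 + 0 = -5
  -5 + 1 = -4
  -5 + 3 = -2
  -5 + 7 = 2
  -5 + 8 = 3
  -5 + 9 = 4
  0 + 1 = 1
  0 + 3 = 3
  0 + 7 = 7
  0 + 8 = 8
  0 + 9 = 9
  1 + 3 = 4
  1 + 7 = 8
  1 + 8 = 9
  1 + 9 = 10
  3 + 7 = 10
  3 + 8 = 11
  3 + 9 = 12
  7 + 8 = 15
  7 + 9 = 16
  8 + 9 = 17
Collected distinct sums: {-5, -4, -2, 1, 2, 3, 4, 7, 8, 9, 10, 11, 12, 15, 16, 17}
|A +̂ A| = 16
(Reference bound: |A +̂ A| ≥ 2|A| - 3 for |A| ≥ 2, with |A| = 7 giving ≥ 11.)

|A +̂ A| = 16


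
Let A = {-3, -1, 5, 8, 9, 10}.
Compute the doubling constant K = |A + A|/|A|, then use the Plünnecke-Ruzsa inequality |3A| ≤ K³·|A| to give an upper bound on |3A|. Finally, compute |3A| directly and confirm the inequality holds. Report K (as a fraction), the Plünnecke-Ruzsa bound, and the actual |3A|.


|A| = 6.
Step 1: Compute A + A by enumerating all 36 pairs.
A + A = {-6, -4, -2, 2, 4, 5, 6, 7, 8, 9, 10, 13, 14, 15, 16, 17, 18, 19, 20}, so |A + A| = 19.
Step 2: Doubling constant K = |A + A|/|A| = 19/6 = 19/6 ≈ 3.1667.
Step 3: Plünnecke-Ruzsa gives |3A| ≤ K³·|A| = (3.1667)³ · 6 ≈ 190.5278.
Step 4: Compute 3A = A + A + A directly by enumerating all triples (a,b,c) ∈ A³; |3A| = 35.
Step 5: Check 35 ≤ 190.5278? Yes ✓.

K = 19/6, Plünnecke-Ruzsa bound K³|A| ≈ 190.5278, |3A| = 35, inequality holds.


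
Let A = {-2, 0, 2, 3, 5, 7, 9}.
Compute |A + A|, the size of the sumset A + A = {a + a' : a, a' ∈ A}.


A + A = {a + a' : a, a' ∈ A}; |A| = 7.
General bounds: 2|A| - 1 ≤ |A + A| ≤ |A|(|A|+1)/2, i.e. 13 ≤ |A + A| ≤ 28.
Lower bound 2|A|-1 is attained iff A is an arithmetic progression.
Enumerate sums a + a' for a ≤ a' (symmetric, so this suffices):
a = -2: -2+-2=-4, -2+0=-2, -2+2=0, -2+3=1, -2+5=3, -2+7=5, -2+9=7
a = 0: 0+0=0, 0+2=2, 0+3=3, 0+5=5, 0+7=7, 0+9=9
a = 2: 2+2=4, 2+3=5, 2+5=7, 2+7=9, 2+9=11
a = 3: 3+3=6, 3+5=8, 3+7=10, 3+9=12
a = 5: 5+5=10, 5+7=12, 5+9=14
a = 7: 7+7=14, 7+9=16
a = 9: 9+9=18
Distinct sums: {-4, -2, 0, 1, 2, 3, 4, 5, 6, 7, 8, 9, 10, 11, 12, 14, 16, 18}
|A + A| = 18

|A + A| = 18


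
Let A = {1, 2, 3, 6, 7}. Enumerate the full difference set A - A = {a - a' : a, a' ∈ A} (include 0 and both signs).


A - A = {a - a' : a, a' ∈ A}.
Compute a - a' for each ordered pair (a, a'):
a = 1: 1-1=0, 1-2=-1, 1-3=-2, 1-6=-5, 1-7=-6
a = 2: 2-1=1, 2-2=0, 2-3=-1, 2-6=-4, 2-7=-5
a = 3: 3-1=2, 3-2=1, 3-3=0, 3-6=-3, 3-7=-4
a = 6: 6-1=5, 6-2=4, 6-3=3, 6-6=0, 6-7=-1
a = 7: 7-1=6, 7-2=5, 7-3=4, 7-6=1, 7-7=0
Collecting distinct values (and noting 0 appears from a-a):
A - A = {-6, -5, -4, -3, -2, -1, 0, 1, 2, 3, 4, 5, 6}
|A - A| = 13

A - A = {-6, -5, -4, -3, -2, -1, 0, 1, 2, 3, 4, 5, 6}


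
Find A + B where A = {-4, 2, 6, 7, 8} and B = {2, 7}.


A + B = {a + b : a ∈ A, b ∈ B}.
Enumerate all |A|·|B| = 5·2 = 10 pairs (a, b) and collect distinct sums.
a = -4: -4+2=-2, -4+7=3
a = 2: 2+2=4, 2+7=9
a = 6: 6+2=8, 6+7=13
a = 7: 7+2=9, 7+7=14
a = 8: 8+2=10, 8+7=15
Collecting distinct sums: A + B = {-2, 3, 4, 8, 9, 10, 13, 14, 15}
|A + B| = 9

A + B = {-2, 3, 4, 8, 9, 10, 13, 14, 15}


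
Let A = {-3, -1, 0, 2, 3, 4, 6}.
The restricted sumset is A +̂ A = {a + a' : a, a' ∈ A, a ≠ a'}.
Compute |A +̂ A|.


Restricted sumset: A +̂ A = {a + a' : a ∈ A, a' ∈ A, a ≠ a'}.
Equivalently, take A + A and drop any sum 2a that is achievable ONLY as a + a for a ∈ A (i.e. sums representable only with equal summands).
Enumerate pairs (a, a') with a < a' (symmetric, so each unordered pair gives one sum; this covers all a ≠ a'):
  -3 + -1 = -4
  -3 + 0 = -3
  -3 + 2 = -1
  -3 + 3 = 0
  -3 + 4 = 1
  -3 + 6 = 3
  -1 + 0 = -1
  -1 + 2 = 1
  -1 + 3 = 2
  -1 + 4 = 3
  -1 + 6 = 5
  0 + 2 = 2
  0 + 3 = 3
  0 + 4 = 4
  0 + 6 = 6
  2 + 3 = 5
  2 + 4 = 6
  2 + 6 = 8
  3 + 4 = 7
  3 + 6 = 9
  4 + 6 = 10
Collected distinct sums: {-4, -3, -1, 0, 1, 2, 3, 4, 5, 6, 7, 8, 9, 10}
|A +̂ A| = 14
(Reference bound: |A +̂ A| ≥ 2|A| - 3 for |A| ≥ 2, with |A| = 7 giving ≥ 11.)

|A +̂ A| = 14


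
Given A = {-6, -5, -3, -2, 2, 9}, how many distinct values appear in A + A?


A + A = {a + a' : a, a' ∈ A}; |A| = 6.
General bounds: 2|A| - 1 ≤ |A + A| ≤ |A|(|A|+1)/2, i.e. 11 ≤ |A + A| ≤ 21.
Lower bound 2|A|-1 is attained iff A is an arithmetic progression.
Enumerate sums a + a' for a ≤ a' (symmetric, so this suffices):
a = -6: -6+-6=-12, -6+-5=-11, -6+-3=-9, -6+-2=-8, -6+2=-4, -6+9=3
a = -5: -5+-5=-10, -5+-3=-8, -5+-2=-7, -5+2=-3, -5+9=4
a = -3: -3+-3=-6, -3+-2=-5, -3+2=-1, -3+9=6
a = -2: -2+-2=-4, -2+2=0, -2+9=7
a = 2: 2+2=4, 2+9=11
a = 9: 9+9=18
Distinct sums: {-12, -11, -10, -9, -8, -7, -6, -5, -4, -3, -1, 0, 3, 4, 6, 7, 11, 18}
|A + A| = 18

|A + A| = 18


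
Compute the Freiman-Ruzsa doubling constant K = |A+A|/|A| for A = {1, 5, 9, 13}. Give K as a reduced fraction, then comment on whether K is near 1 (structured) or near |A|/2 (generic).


|A| = 4.
Compute A + A by enumerating all 16 pairs.
A + A = {2, 6, 10, 14, 18, 22, 26}, so |A + A| = 7.
K = |A + A| / |A| = 7/4 (already in lowest terms) ≈ 1.7500.
Reference: AP of size 4 gives K = 7/4 ≈ 1.7500; a fully generic set of size 4 gives K ≈ 2.5000.

|A| = 4, |A + A| = 7, K = 7/4.


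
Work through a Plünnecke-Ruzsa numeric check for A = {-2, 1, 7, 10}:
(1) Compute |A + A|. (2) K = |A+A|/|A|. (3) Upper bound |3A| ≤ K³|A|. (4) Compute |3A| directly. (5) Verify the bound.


|A| = 4.
Step 1: Compute A + A by enumerating all 16 pairs.
A + A = {-4, -1, 2, 5, 8, 11, 14, 17, 20}, so |A + A| = 9.
Step 2: Doubling constant K = |A + A|/|A| = 9/4 = 9/4 ≈ 2.2500.
Step 3: Plünnecke-Ruzsa gives |3A| ≤ K³·|A| = (2.2500)³ · 4 ≈ 45.5625.
Step 4: Compute 3A = A + A + A directly by enumerating all triples (a,b,c) ∈ A³; |3A| = 13.
Step 5: Check 13 ≤ 45.5625? Yes ✓.

K = 9/4, Plünnecke-Ruzsa bound K³|A| ≈ 45.5625, |3A| = 13, inequality holds.


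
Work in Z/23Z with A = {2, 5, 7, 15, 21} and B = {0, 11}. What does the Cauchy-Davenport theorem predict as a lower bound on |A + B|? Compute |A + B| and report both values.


Cauchy-Davenport: |A + B| ≥ min(p, |A| + |B| - 1) for A, B nonempty in Z/pZ.
|A| = 5, |B| = 2, p = 23.
CD lower bound = min(23, 5 + 2 - 1) = min(23, 6) = 6.
Compute A + B mod 23 directly:
a = 2: 2+0=2, 2+11=13
a = 5: 5+0=5, 5+11=16
a = 7: 7+0=7, 7+11=18
a = 15: 15+0=15, 15+11=3
a = 21: 21+0=21, 21+11=9
A + B = {2, 3, 5, 7, 9, 13, 15, 16, 18, 21}, so |A + B| = 10.
Verify: 10 ≥ 6? Yes ✓.

CD lower bound = 6, actual |A + B| = 10.


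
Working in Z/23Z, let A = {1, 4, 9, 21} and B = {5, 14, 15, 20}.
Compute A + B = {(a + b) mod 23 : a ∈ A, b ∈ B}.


Work in Z/23Z: reduce every sum a + b modulo 23.
Enumerate all 16 pairs:
a = 1: 1+5=6, 1+14=15, 1+15=16, 1+20=21
a = 4: 4+5=9, 4+14=18, 4+15=19, 4+20=1
a = 9: 9+5=14, 9+14=0, 9+15=1, 9+20=6
a = 21: 21+5=3, 21+14=12, 21+15=13, 21+20=18
Distinct residues collected: {0, 1, 3, 6, 9, 12, 13, 14, 15, 16, 18, 19, 21}
|A + B| = 13 (out of 23 total residues).

A + B = {0, 1, 3, 6, 9, 12, 13, 14, 15, 16, 18, 19, 21}


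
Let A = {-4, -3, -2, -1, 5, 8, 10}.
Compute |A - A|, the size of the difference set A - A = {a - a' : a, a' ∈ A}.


A - A = {a - a' : a, a' ∈ A}; |A| = 7.
Bounds: 2|A|-1 ≤ |A - A| ≤ |A|² - |A| + 1, i.e. 13 ≤ |A - A| ≤ 43.
Note: 0 ∈ A - A always (from a - a). The set is symmetric: if d ∈ A - A then -d ∈ A - A.
Enumerate nonzero differences d = a - a' with a > a' (then include -d):
Positive differences: {1, 2, 3, 5, 6, 7, 8, 9, 10, 11, 12, 13, 14}
Full difference set: {0} ∪ (positive diffs) ∪ (negative diffs).
|A - A| = 1 + 2·13 = 27 (matches direct enumeration: 27).

|A - A| = 27


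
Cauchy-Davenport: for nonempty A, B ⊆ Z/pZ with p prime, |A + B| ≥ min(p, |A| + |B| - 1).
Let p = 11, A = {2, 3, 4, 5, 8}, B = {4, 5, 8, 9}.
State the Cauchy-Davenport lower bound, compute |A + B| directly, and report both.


Cauchy-Davenport: |A + B| ≥ min(p, |A| + |B| - 1) for A, B nonempty in Z/pZ.
|A| = 5, |B| = 4, p = 11.
CD lower bound = min(11, 5 + 4 - 1) = min(11, 8) = 8.
Compute A + B mod 11 directly:
a = 2: 2+4=6, 2+5=7, 2+8=10, 2+9=0
a = 3: 3+4=7, 3+5=8, 3+8=0, 3+9=1
a = 4: 4+4=8, 4+5=9, 4+8=1, 4+9=2
a = 5: 5+4=9, 5+5=10, 5+8=2, 5+9=3
a = 8: 8+4=1, 8+5=2, 8+8=5, 8+9=6
A + B = {0, 1, 2, 3, 5, 6, 7, 8, 9, 10}, so |A + B| = 10.
Verify: 10 ≥ 8? Yes ✓.

CD lower bound = 8, actual |A + B| = 10.


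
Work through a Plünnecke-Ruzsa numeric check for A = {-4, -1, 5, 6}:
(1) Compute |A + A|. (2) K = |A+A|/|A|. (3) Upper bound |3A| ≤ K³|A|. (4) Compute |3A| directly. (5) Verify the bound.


|A| = 4.
Step 1: Compute A + A by enumerating all 16 pairs.
A + A = {-8, -5, -2, 1, 2, 4, 5, 10, 11, 12}, so |A + A| = 10.
Step 2: Doubling constant K = |A + A|/|A| = 10/4 = 10/4 ≈ 2.5000.
Step 3: Plünnecke-Ruzsa gives |3A| ≤ K³·|A| = (2.5000)³ · 4 ≈ 62.5000.
Step 4: Compute 3A = A + A + A directly by enumerating all triples (a,b,c) ∈ A³; |3A| = 19.
Step 5: Check 19 ≤ 62.5000? Yes ✓.

K = 10/4, Plünnecke-Ruzsa bound K³|A| ≈ 62.5000, |3A| = 19, inequality holds.


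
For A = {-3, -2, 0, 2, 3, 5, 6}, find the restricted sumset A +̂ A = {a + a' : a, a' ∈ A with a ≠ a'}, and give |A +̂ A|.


Restricted sumset: A +̂ A = {a + a' : a ∈ A, a' ∈ A, a ≠ a'}.
Equivalently, take A + A and drop any sum 2a that is achievable ONLY as a + a for a ∈ A (i.e. sums representable only with equal summands).
Enumerate pairs (a, a') with a < a' (symmetric, so each unordered pair gives one sum; this covers all a ≠ a'):
  -3 + -2 = -5
  -3 + 0 = -3
  -3 + 2 = -1
  -3 + 3 = 0
  -3 + 5 = 2
  -3 + 6 = 3
  -2 + 0 = -2
  -2 + 2 = 0
  -2 + 3 = 1
  -2 + 5 = 3
  -2 + 6 = 4
  0 + 2 = 2
  0 + 3 = 3
  0 + 5 = 5
  0 + 6 = 6
  2 + 3 = 5
  2 + 5 = 7
  2 + 6 = 8
  3 + 5 = 8
  3 + 6 = 9
  5 + 6 = 11
Collected distinct sums: {-5, -3, -2, -1, 0, 1, 2, 3, 4, 5, 6, 7, 8, 9, 11}
|A +̂ A| = 15
(Reference bound: |A +̂ A| ≥ 2|A| - 3 for |A| ≥ 2, with |A| = 7 giving ≥ 11.)

|A +̂ A| = 15


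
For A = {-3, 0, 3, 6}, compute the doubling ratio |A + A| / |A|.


|A| = 4.
Compute A + A by enumerating all 16 pairs.
A + A = {-6, -3, 0, 3, 6, 9, 12}, so |A + A| = 7.
K = |A + A| / |A| = 7/4 (already in lowest terms) ≈ 1.7500.
Reference: AP of size 4 gives K = 7/4 ≈ 1.7500; a fully generic set of size 4 gives K ≈ 2.5000.

|A| = 4, |A + A| = 7, K = 7/4.


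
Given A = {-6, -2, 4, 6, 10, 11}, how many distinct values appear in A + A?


A + A = {a + a' : a, a' ∈ A}; |A| = 6.
General bounds: 2|A| - 1 ≤ |A + A| ≤ |A|(|A|+1)/2, i.e. 11 ≤ |A + A| ≤ 21.
Lower bound 2|A|-1 is attained iff A is an arithmetic progression.
Enumerate sums a + a' for a ≤ a' (symmetric, so this suffices):
a = -6: -6+-6=-12, -6+-2=-8, -6+4=-2, -6+6=0, -6+10=4, -6+11=5
a = -2: -2+-2=-4, -2+4=2, -2+6=4, -2+10=8, -2+11=9
a = 4: 4+4=8, 4+6=10, 4+10=14, 4+11=15
a = 6: 6+6=12, 6+10=16, 6+11=17
a = 10: 10+10=20, 10+11=21
a = 11: 11+11=22
Distinct sums: {-12, -8, -4, -2, 0, 2, 4, 5, 8, 9, 10, 12, 14, 15, 16, 17, 20, 21, 22}
|A + A| = 19

|A + A| = 19


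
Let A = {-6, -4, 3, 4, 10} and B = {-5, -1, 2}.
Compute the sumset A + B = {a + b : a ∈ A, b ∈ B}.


A + B = {a + b : a ∈ A, b ∈ B}.
Enumerate all |A|·|B| = 5·3 = 15 pairs (a, b) and collect distinct sums.
a = -6: -6+-5=-11, -6+-1=-7, -6+2=-4
a = -4: -4+-5=-9, -4+-1=-5, -4+2=-2
a = 3: 3+-5=-2, 3+-1=2, 3+2=5
a = 4: 4+-5=-1, 4+-1=3, 4+2=6
a = 10: 10+-5=5, 10+-1=9, 10+2=12
Collecting distinct sums: A + B = {-11, -9, -7, -5, -4, -2, -1, 2, 3, 5, 6, 9, 12}
|A + B| = 13

A + B = {-11, -9, -7, -5, -4, -2, -1, 2, 3, 5, 6, 9, 12}


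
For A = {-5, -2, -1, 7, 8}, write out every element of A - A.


A - A = {a - a' : a, a' ∈ A}.
Compute a - a' for each ordered pair (a, a'):
a = -5: -5--5=0, -5--2=-3, -5--1=-4, -5-7=-12, -5-8=-13
a = -2: -2--5=3, -2--2=0, -2--1=-1, -2-7=-9, -2-8=-10
a = -1: -1--5=4, -1--2=1, -1--1=0, -1-7=-8, -1-8=-9
a = 7: 7--5=12, 7--2=9, 7--1=8, 7-7=0, 7-8=-1
a = 8: 8--5=13, 8--2=10, 8--1=9, 8-7=1, 8-8=0
Collecting distinct values (and noting 0 appears from a-a):
A - A = {-13, -12, -10, -9, -8, -4, -3, -1, 0, 1, 3, 4, 8, 9, 10, 12, 13}
|A - A| = 17

A - A = {-13, -12, -10, -9, -8, -4, -3, -1, 0, 1, 3, 4, 8, 9, 10, 12, 13}


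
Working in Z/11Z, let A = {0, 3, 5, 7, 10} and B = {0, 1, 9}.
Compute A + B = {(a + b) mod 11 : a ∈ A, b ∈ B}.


Work in Z/11Z: reduce every sum a + b modulo 11.
Enumerate all 15 pairs:
a = 0: 0+0=0, 0+1=1, 0+9=9
a = 3: 3+0=3, 3+1=4, 3+9=1
a = 5: 5+0=5, 5+1=6, 5+9=3
a = 7: 7+0=7, 7+1=8, 7+9=5
a = 10: 10+0=10, 10+1=0, 10+9=8
Distinct residues collected: {0, 1, 3, 4, 5, 6, 7, 8, 9, 10}
|A + B| = 10 (out of 11 total residues).

A + B = {0, 1, 3, 4, 5, 6, 7, 8, 9, 10}


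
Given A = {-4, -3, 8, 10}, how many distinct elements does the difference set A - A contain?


A - A = {a - a' : a, a' ∈ A}; |A| = 4.
Bounds: 2|A|-1 ≤ |A - A| ≤ |A|² - |A| + 1, i.e. 7 ≤ |A - A| ≤ 13.
Note: 0 ∈ A - A always (from a - a). The set is symmetric: if d ∈ A - A then -d ∈ A - A.
Enumerate nonzero differences d = a - a' with a > a' (then include -d):
Positive differences: {1, 2, 11, 12, 13, 14}
Full difference set: {0} ∪ (positive diffs) ∪ (negative diffs).
|A - A| = 1 + 2·6 = 13 (matches direct enumeration: 13).

|A - A| = 13


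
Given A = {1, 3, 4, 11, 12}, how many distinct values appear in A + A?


A + A = {a + a' : a, a' ∈ A}; |A| = 5.
General bounds: 2|A| - 1 ≤ |A + A| ≤ |A|(|A|+1)/2, i.e. 9 ≤ |A + A| ≤ 15.
Lower bound 2|A|-1 is attained iff A is an arithmetic progression.
Enumerate sums a + a' for a ≤ a' (symmetric, so this suffices):
a = 1: 1+1=2, 1+3=4, 1+4=5, 1+11=12, 1+12=13
a = 3: 3+3=6, 3+4=7, 3+11=14, 3+12=15
a = 4: 4+4=8, 4+11=15, 4+12=16
a = 11: 11+11=22, 11+12=23
a = 12: 12+12=24
Distinct sums: {2, 4, 5, 6, 7, 8, 12, 13, 14, 15, 16, 22, 23, 24}
|A + A| = 14

|A + A| = 14


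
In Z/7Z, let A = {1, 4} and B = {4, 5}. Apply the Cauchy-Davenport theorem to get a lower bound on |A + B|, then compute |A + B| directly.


Cauchy-Davenport: |A + B| ≥ min(p, |A| + |B| - 1) for A, B nonempty in Z/pZ.
|A| = 2, |B| = 2, p = 7.
CD lower bound = min(7, 2 + 2 - 1) = min(7, 3) = 3.
Compute A + B mod 7 directly:
a = 1: 1+4=5, 1+5=6
a = 4: 4+4=1, 4+5=2
A + B = {1, 2, 5, 6}, so |A + B| = 4.
Verify: 4 ≥ 3? Yes ✓.

CD lower bound = 3, actual |A + B| = 4.


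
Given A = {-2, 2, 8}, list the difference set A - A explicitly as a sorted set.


A - A = {a - a' : a, a' ∈ A}.
Compute a - a' for each ordered pair (a, a'):
a = -2: -2--2=0, -2-2=-4, -2-8=-10
a = 2: 2--2=4, 2-2=0, 2-8=-6
a = 8: 8--2=10, 8-2=6, 8-8=0
Collecting distinct values (and noting 0 appears from a-a):
A - A = {-10, -6, -4, 0, 4, 6, 10}
|A - A| = 7

A - A = {-10, -6, -4, 0, 4, 6, 10}


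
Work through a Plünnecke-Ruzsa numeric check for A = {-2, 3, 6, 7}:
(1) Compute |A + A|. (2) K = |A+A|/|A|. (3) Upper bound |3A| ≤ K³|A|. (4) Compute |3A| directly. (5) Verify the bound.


|A| = 4.
Step 1: Compute A + A by enumerating all 16 pairs.
A + A = {-4, 1, 4, 5, 6, 9, 10, 12, 13, 14}, so |A + A| = 10.
Step 2: Doubling constant K = |A + A|/|A| = 10/4 = 10/4 ≈ 2.5000.
Step 3: Plünnecke-Ruzsa gives |3A| ≤ K³·|A| = (2.5000)³ · 4 ≈ 62.5000.
Step 4: Compute 3A = A + A + A directly by enumerating all triples (a,b,c) ∈ A³; |3A| = 19.
Step 5: Check 19 ≤ 62.5000? Yes ✓.

K = 10/4, Plünnecke-Ruzsa bound K³|A| ≈ 62.5000, |3A| = 19, inequality holds.


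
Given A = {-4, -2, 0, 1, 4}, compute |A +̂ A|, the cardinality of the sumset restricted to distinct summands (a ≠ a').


Restricted sumset: A +̂ A = {a + a' : a ∈ A, a' ∈ A, a ≠ a'}.
Equivalently, take A + A and drop any sum 2a that is achievable ONLY as a + a for a ∈ A (i.e. sums representable only with equal summands).
Enumerate pairs (a, a') with a < a' (symmetric, so each unordered pair gives one sum; this covers all a ≠ a'):
  -4 + -2 = -6
  -4 + 0 = -4
  -4 + 1 = -3
  -4 + 4 = 0
  -2 + 0 = -2
  -2 + 1 = -1
  -2 + 4 = 2
  0 + 1 = 1
  0 + 4 = 4
  1 + 4 = 5
Collected distinct sums: {-6, -4, -3, -2, -1, 0, 1, 2, 4, 5}
|A +̂ A| = 10
(Reference bound: |A +̂ A| ≥ 2|A| - 3 for |A| ≥ 2, with |A| = 5 giving ≥ 7.)

|A +̂ A| = 10


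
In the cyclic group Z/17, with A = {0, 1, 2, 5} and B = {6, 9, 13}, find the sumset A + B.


Work in Z/17Z: reduce every sum a + b modulo 17.
Enumerate all 12 pairs:
a = 0: 0+6=6, 0+9=9, 0+13=13
a = 1: 1+6=7, 1+9=10, 1+13=14
a = 2: 2+6=8, 2+9=11, 2+13=15
a = 5: 5+6=11, 5+9=14, 5+13=1
Distinct residues collected: {1, 6, 7, 8, 9, 10, 11, 13, 14, 15}
|A + B| = 10 (out of 17 total residues).

A + B = {1, 6, 7, 8, 9, 10, 11, 13, 14, 15}


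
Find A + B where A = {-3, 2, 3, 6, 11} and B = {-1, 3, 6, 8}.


A + B = {a + b : a ∈ A, b ∈ B}.
Enumerate all |A|·|B| = 5·4 = 20 pairs (a, b) and collect distinct sums.
a = -3: -3+-1=-4, -3+3=0, -3+6=3, -3+8=5
a = 2: 2+-1=1, 2+3=5, 2+6=8, 2+8=10
a = 3: 3+-1=2, 3+3=6, 3+6=9, 3+8=11
a = 6: 6+-1=5, 6+3=9, 6+6=12, 6+8=14
a = 11: 11+-1=10, 11+3=14, 11+6=17, 11+8=19
Collecting distinct sums: A + B = {-4, 0, 1, 2, 3, 5, 6, 8, 9, 10, 11, 12, 14, 17, 19}
|A + B| = 15

A + B = {-4, 0, 1, 2, 3, 5, 6, 8, 9, 10, 11, 12, 14, 17, 19}


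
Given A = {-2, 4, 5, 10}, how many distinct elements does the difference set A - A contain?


A - A = {a - a' : a, a' ∈ A}; |A| = 4.
Bounds: 2|A|-1 ≤ |A - A| ≤ |A|² - |A| + 1, i.e. 7 ≤ |A - A| ≤ 13.
Note: 0 ∈ A - A always (from a - a). The set is symmetric: if d ∈ A - A then -d ∈ A - A.
Enumerate nonzero differences d = a - a' with a > a' (then include -d):
Positive differences: {1, 5, 6, 7, 12}
Full difference set: {0} ∪ (positive diffs) ∪ (negative diffs).
|A - A| = 1 + 2·5 = 11 (matches direct enumeration: 11).

|A - A| = 11


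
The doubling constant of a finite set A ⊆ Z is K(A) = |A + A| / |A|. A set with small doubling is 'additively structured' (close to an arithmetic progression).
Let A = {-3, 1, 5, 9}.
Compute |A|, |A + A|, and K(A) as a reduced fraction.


|A| = 4.
Compute A + A by enumerating all 16 pairs.
A + A = {-6, -2, 2, 6, 10, 14, 18}, so |A + A| = 7.
K = |A + A| / |A| = 7/4 (already in lowest terms) ≈ 1.7500.
Reference: AP of size 4 gives K = 7/4 ≈ 1.7500; a fully generic set of size 4 gives K ≈ 2.5000.

|A| = 4, |A + A| = 7, K = 7/4.


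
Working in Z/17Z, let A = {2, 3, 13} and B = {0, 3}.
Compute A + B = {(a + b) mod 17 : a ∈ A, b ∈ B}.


Work in Z/17Z: reduce every sum a + b modulo 17.
Enumerate all 6 pairs:
a = 2: 2+0=2, 2+3=5
a = 3: 3+0=3, 3+3=6
a = 13: 13+0=13, 13+3=16
Distinct residues collected: {2, 3, 5, 6, 13, 16}
|A + B| = 6 (out of 17 total residues).

A + B = {2, 3, 5, 6, 13, 16}


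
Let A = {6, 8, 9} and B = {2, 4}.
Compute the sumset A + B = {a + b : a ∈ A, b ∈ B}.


A + B = {a + b : a ∈ A, b ∈ B}.
Enumerate all |A|·|B| = 3·2 = 6 pairs (a, b) and collect distinct sums.
a = 6: 6+2=8, 6+4=10
a = 8: 8+2=10, 8+4=12
a = 9: 9+2=11, 9+4=13
Collecting distinct sums: A + B = {8, 10, 11, 12, 13}
|A + B| = 5

A + B = {8, 10, 11, 12, 13}


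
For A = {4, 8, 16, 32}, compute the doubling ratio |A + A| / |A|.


|A| = 4.
Compute A + A by enumerating all 16 pairs.
A + A = {8, 12, 16, 20, 24, 32, 36, 40, 48, 64}, so |A + A| = 10.
K = |A + A| / |A| = 10/4 = 5/2 ≈ 2.5000.
Reference: AP of size 4 gives K = 7/4 ≈ 1.7500; a fully generic set of size 4 gives K ≈ 2.5000.

|A| = 4, |A + A| = 10, K = 10/4 = 5/2.


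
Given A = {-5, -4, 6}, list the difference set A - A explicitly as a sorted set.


A - A = {a - a' : a, a' ∈ A}.
Compute a - a' for each ordered pair (a, a'):
a = -5: -5--5=0, -5--4=-1, -5-6=-11
a = -4: -4--5=1, -4--4=0, -4-6=-10
a = 6: 6--5=11, 6--4=10, 6-6=0
Collecting distinct values (and noting 0 appears from a-a):
A - A = {-11, -10, -1, 0, 1, 10, 11}
|A - A| = 7

A - A = {-11, -10, -1, 0, 1, 10, 11}


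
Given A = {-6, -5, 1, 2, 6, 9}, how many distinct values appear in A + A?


A + A = {a + a' : a, a' ∈ A}; |A| = 6.
General bounds: 2|A| - 1 ≤ |A + A| ≤ |A|(|A|+1)/2, i.e. 11 ≤ |A + A| ≤ 21.
Lower bound 2|A|-1 is attained iff A is an arithmetic progression.
Enumerate sums a + a' for a ≤ a' (symmetric, so this suffices):
a = -6: -6+-6=-12, -6+-5=-11, -6+1=-5, -6+2=-4, -6+6=0, -6+9=3
a = -5: -5+-5=-10, -5+1=-4, -5+2=-3, -5+6=1, -5+9=4
a = 1: 1+1=2, 1+2=3, 1+6=7, 1+9=10
a = 2: 2+2=4, 2+6=8, 2+9=11
a = 6: 6+6=12, 6+9=15
a = 9: 9+9=18
Distinct sums: {-12, -11, -10, -5, -4, -3, 0, 1, 2, 3, 4, 7, 8, 10, 11, 12, 15, 18}
|A + A| = 18

|A + A| = 18


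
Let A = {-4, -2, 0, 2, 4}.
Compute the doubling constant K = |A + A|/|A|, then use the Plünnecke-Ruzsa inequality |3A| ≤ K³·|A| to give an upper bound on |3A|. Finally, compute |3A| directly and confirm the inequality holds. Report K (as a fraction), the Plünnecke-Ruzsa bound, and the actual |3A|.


|A| = 5.
Step 1: Compute A + A by enumerating all 25 pairs.
A + A = {-8, -6, -4, -2, 0, 2, 4, 6, 8}, so |A + A| = 9.
Step 2: Doubling constant K = |A + A|/|A| = 9/5 = 9/5 ≈ 1.8000.
Step 3: Plünnecke-Ruzsa gives |3A| ≤ K³·|A| = (1.8000)³ · 5 ≈ 29.1600.
Step 4: Compute 3A = A + A + A directly by enumerating all triples (a,b,c) ∈ A³; |3A| = 13.
Step 5: Check 13 ≤ 29.1600? Yes ✓.

K = 9/5, Plünnecke-Ruzsa bound K³|A| ≈ 29.1600, |3A| = 13, inequality holds.


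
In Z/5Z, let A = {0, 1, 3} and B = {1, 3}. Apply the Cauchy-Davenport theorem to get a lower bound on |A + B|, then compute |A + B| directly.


Cauchy-Davenport: |A + B| ≥ min(p, |A| + |B| - 1) for A, B nonempty in Z/pZ.
|A| = 3, |B| = 2, p = 5.
CD lower bound = min(5, 3 + 2 - 1) = min(5, 4) = 4.
Compute A + B mod 5 directly:
a = 0: 0+1=1, 0+3=3
a = 1: 1+1=2, 1+3=4
a = 3: 3+1=4, 3+3=1
A + B = {1, 2, 3, 4}, so |A + B| = 4.
Verify: 4 ≥ 4? Yes ✓.

CD lower bound = 4, actual |A + B| = 4.


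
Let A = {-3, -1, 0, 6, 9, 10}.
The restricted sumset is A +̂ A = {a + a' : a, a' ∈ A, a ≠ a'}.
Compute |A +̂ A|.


Restricted sumset: A +̂ A = {a + a' : a ∈ A, a' ∈ A, a ≠ a'}.
Equivalently, take A + A and drop any sum 2a that is achievable ONLY as a + a for a ∈ A (i.e. sums representable only with equal summands).
Enumerate pairs (a, a') with a < a' (symmetric, so each unordered pair gives one sum; this covers all a ≠ a'):
  -3 + -1 = -4
  -3 + 0 = -3
  -3 + 6 = 3
  -3 + 9 = 6
  -3 + 10 = 7
  -1 + 0 = -1
  -1 + 6 = 5
  -1 + 9 = 8
  -1 + 10 = 9
  0 + 6 = 6
  0 + 9 = 9
  0 + 10 = 10
  6 + 9 = 15
  6 + 10 = 16
  9 + 10 = 19
Collected distinct sums: {-4, -3, -1, 3, 5, 6, 7, 8, 9, 10, 15, 16, 19}
|A +̂ A| = 13
(Reference bound: |A +̂ A| ≥ 2|A| - 3 for |A| ≥ 2, with |A| = 6 giving ≥ 9.)

|A +̂ A| = 13


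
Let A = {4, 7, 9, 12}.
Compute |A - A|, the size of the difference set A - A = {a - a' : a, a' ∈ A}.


A - A = {a - a' : a, a' ∈ A}; |A| = 4.
Bounds: 2|A|-1 ≤ |A - A| ≤ |A|² - |A| + 1, i.e. 7 ≤ |A - A| ≤ 13.
Note: 0 ∈ A - A always (from a - a). The set is symmetric: if d ∈ A - A then -d ∈ A - A.
Enumerate nonzero differences d = a - a' with a > a' (then include -d):
Positive differences: {2, 3, 5, 8}
Full difference set: {0} ∪ (positive diffs) ∪ (negative diffs).
|A - A| = 1 + 2·4 = 9 (matches direct enumeration: 9).

|A - A| = 9
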